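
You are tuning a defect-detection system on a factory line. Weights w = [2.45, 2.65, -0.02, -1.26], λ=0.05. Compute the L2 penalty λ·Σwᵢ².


‖w‖₂² = (2.45)² + (2.65)² + (-0.02)² + (-1.26)²
     = 6.0025 + 7.0225 + 0.0004 + 1.5876
     = 14.613
λ·‖w‖₂² = 0.05·14.613 = 0.73065

0.73065


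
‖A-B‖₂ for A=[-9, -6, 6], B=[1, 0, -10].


d = √((-9-1)² + (-6-0)² + (6+ 10)²)
  = √(100 + 36 + 256)
  = √392 = 19.799

19.799


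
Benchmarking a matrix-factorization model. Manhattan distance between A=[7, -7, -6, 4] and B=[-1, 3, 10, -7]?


d = |7+ 1| + |-7-3| + |-6-10| + |4+ 7|
  = 8 + 10 + 16 + 11
  = 45

45


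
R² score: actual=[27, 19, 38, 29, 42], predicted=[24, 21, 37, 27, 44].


ȳ = 31
SS_res = Σ(y-ŷ)² = 22
SS_tot = Σ(y-ȳ)² = 334
R² = 1 - SS_res/SS_tot = 1 - 0.0659 = 0.9341

0.9341


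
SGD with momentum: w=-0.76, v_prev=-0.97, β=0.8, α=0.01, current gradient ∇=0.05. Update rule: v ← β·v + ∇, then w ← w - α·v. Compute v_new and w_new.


v_new = 0.8·-0.97 + 0.05 = -0.776 + 0.05 = -0.726
w_new = -0.76 - 0.01·-0.726 = -0.76 + 0.00726 = -0.75274

v_new=-0.726, w_new=-0.75274


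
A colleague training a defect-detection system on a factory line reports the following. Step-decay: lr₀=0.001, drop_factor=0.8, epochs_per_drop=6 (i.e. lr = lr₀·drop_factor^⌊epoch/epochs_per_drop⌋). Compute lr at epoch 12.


n_drops = ⌊12/6⌋ = 2
lr = 0.001·0.8^2 = 0.001·0.64 = 0.00064

0.00064


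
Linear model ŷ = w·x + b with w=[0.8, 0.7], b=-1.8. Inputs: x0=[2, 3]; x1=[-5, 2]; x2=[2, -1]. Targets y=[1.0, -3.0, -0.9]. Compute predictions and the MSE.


ŷ0 = (0.8)·(2) + (0.7)·(3) - 1.8 = 1.9
ŷ1 = (0.8)·(-5) + (0.7)·(2) - 1.8 = -4.4
ŷ2 = (0.8)·(2) + (0.7)·(-1) - 1.8 = -0.9
errors² = [0.81, 1.96, 0.0]
MSE = 2.7700/3 = 0.9233

0.9233


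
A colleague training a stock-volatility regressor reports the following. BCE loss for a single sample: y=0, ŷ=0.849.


BCE = -[y·ln(p) + (1-y)·ln(1-p)]
= -0 - 1·ln(1-0.849)
= -ln(0.151) = 1.8905

1.8905


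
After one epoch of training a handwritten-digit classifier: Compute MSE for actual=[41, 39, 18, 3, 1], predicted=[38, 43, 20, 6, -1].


Squared errors: (41-38)²=9, (39-43)²=16, (18-20)²=4, (3-6)²=9, (1+ 1)²=4
Sum = 42
MSE = 42/5 = 42/5

42/5


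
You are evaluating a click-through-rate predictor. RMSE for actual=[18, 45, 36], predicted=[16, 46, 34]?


MSE = 9/3 = 3
RMSE = √(9/3) = 1.7321

1.7321


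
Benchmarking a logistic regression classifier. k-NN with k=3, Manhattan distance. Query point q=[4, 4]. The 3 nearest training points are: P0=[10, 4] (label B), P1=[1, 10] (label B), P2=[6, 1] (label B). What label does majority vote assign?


d(q,P0) = 6  (label B)
d(q,P1) = 9  (label B)
d(q,P2) = 5  (label B)
Votes: A=0, B=3
Majority → B

B


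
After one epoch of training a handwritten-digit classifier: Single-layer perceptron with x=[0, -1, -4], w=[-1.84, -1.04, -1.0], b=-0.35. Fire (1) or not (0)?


z = (0)·(-1.84) + (-1)·(-1.04) + (-4)·(-1.0) - 0.35
  = 4.69
step(z) = 1 (z≥0)

1


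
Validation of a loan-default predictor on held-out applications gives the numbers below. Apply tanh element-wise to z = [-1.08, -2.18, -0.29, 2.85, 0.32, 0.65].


tanh(-1.08) = -0.7932
tanh(-2.18) = -0.9748
tanh(-0.29) = -0.2821
tanh(2.85) = 0.9933
tanh(0.32) = 0.3095
tanh(0.65) = 0.5717
result = [-0.7932, -0.9748, -0.2821, 0.9933, 0.3095, 0.5717]

[-0.7932, -0.9748, -0.2821, 0.9933, 0.3095, 0.5717]


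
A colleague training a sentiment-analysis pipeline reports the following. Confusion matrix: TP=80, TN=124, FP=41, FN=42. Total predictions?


Total = TP + TN + FP + FN
= 80 + 124 + 41 + 42
= 287
(Predicted positive: 121, predicted negative: 166)

287


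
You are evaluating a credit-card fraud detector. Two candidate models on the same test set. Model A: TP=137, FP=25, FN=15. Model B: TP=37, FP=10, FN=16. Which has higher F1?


Model A: P=137/162=0.8457, R=137/152=0.9013, F1=2PR/(P+R)=2TP/(2TP+FP+FN)=274/314=0.8726
Model B: P=37/47=0.7872, R=37/53=0.6981, F1=2PR/(P+R)=2TP/(2TP+FP+FN)=74/100=0.74
0.8726 > 0.74 → Model A

Model A


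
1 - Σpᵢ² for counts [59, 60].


Probabilities: [59/119, 60/119] ≈ [0.4958, 0.5042]
Σpᵢ² = (3481 + 3600)/119² = 7081/14161
Gini = 1 - Σpᵢ² = 1 - 7081/14161 = 0.5

0.5


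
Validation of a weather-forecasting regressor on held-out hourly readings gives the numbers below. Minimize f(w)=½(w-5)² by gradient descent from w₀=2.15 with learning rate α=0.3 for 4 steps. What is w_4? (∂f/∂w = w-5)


step 1: grad = 2.15-5 = -2.85; w = 2.15 - 0.3·(-2.85) = 3.005
step 2: grad = 3.005-5 = -1.995; w = 3.005 - 0.3·(-1.995) = 3.6035
step 3: grad = 3.6035-5 = -1.3965; w = 3.6035 - 0.3·(-1.3965) = 4.02245
step 4: grad = 4.02245-5 = -0.97755; w = 4.02245 - 0.3·(-0.97755) = 4.315715

4.315715


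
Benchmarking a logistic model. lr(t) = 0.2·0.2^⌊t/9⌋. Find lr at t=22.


n_drops = ⌊22/9⌋ = 2
lr = 0.2·0.2^2 = 0.2·0.04 = 0.008

0.008


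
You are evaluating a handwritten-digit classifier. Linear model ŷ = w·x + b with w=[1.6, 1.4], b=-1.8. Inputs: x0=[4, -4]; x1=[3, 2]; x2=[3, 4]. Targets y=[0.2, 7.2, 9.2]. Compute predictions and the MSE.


ŷ0 = (1.6)·(4) + (1.4)·(-4) - 1.8 = -1.0
ŷ1 = (1.6)·(3) + (1.4)·(2) - 1.8 = 5.8
ŷ2 = (1.6)·(3) + (1.4)·(4) - 1.8 = 8.6
errors² = [1.44, 1.96, 0.36]
MSE = 3.7600/3 = 1.2533

1.2533


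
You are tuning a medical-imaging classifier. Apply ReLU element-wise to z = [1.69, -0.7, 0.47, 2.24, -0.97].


ReLU(1.69) = max(0, 1.69) = 1.69
ReLU(-0.7) = max(0, -0.7) = 0.0
ReLU(0.47) = max(0, 0.47) = 0.47
ReLU(2.24) = max(0, 2.24) = 2.24
ReLU(-0.97) = max(0, -0.97) = 0.0
result = [1.69, 0.0, 0.47, 2.24, 0.0]

[1.69, 0.0, 0.47, 2.24, 0.0]


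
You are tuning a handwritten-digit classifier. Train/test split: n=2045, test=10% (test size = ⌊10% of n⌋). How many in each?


Test = ⌊2045·10/100⌋ = 204
Train = 2045 - 204 = 1841

Train: 1841, Test: 204


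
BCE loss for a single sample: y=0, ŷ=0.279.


BCE = -[y·ln(p) + (1-y)·ln(1-p)]
= -0 - 1·ln(1-0.279)
= -ln(0.721) = 0.3271

0.3271


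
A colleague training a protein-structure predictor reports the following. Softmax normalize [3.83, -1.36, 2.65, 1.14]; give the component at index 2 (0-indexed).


Exponentials: e^3.83=46.0625, e^-1.36=0.2567, e^2.65=14.154, e^1.14=3.1268
Sum = 63.6
Softmax = [0.7243, 0.004, 0.2225, 0.0492]
p[2] = 14.154/63.6 = 0.2225

0.2225


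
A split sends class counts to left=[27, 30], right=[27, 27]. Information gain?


Parent = [54, 57], H_parent = 0.9995
H_left = 0.998 (n=57), H_right = 1 (n=54)
H_children = (57/111)·0.998 + (54/111)·1 = 0.999
IG = 0.9995 - 0.999 = 0.0005

0.0005


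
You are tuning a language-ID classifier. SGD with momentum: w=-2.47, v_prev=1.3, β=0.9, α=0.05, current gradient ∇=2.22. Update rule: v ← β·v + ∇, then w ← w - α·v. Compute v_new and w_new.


v_new = 0.9·1.3 + 2.22 = 1.17 + 2.22 = 3.39
w_new = -2.47 - 0.05·3.39 = -2.47 - 0.1695 = -2.6395

v_new=3.39, w_new=-2.6395


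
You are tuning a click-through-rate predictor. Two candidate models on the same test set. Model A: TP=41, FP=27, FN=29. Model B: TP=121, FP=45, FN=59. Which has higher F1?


Model A: P=41/68=0.6029, R=41/70=0.5857, F1=2PR/(P+R)=2TP/(2TP+FP+FN)=82/138=0.5942
Model B: P=121/166=0.7289, R=121/180=0.6722, F1=2PR/(P+R)=2TP/(2TP+FP+FN)=242/346=0.6994
0.5942 < 0.6994 → Model B

Model B


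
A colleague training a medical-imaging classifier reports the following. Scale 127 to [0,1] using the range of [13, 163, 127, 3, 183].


min=3, max=183
(127-3)/(183-3) = 124/180 = 0.6889

0.6889


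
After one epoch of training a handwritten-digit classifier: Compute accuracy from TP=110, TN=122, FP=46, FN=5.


Accuracy = (TP+TN)/(TP+TN+FP+FN)
= (110+122)/(283)
= 232/283 = 81.98%

81.98%


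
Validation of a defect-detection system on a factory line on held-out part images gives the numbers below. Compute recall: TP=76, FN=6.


Recall = TP/(TP+FN)
= 76/(76+6)
= 76/82 = 92.68%

92.68%


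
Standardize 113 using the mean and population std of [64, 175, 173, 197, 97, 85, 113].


μ = 129.1429, σ = 47.9834
z = (113 - 129.1429)/47.9834 = -0.3364

-0.3364


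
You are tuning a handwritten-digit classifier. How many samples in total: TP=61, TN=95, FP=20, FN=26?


Total = TP + TN + FP + FN
= 61 + 95 + 20 + 26
= 202
(Predicted positive: 81, predicted negative: 121)

202


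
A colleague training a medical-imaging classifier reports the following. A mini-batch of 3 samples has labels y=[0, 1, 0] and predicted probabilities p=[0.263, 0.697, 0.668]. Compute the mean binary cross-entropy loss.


L[0] = -ln(1-0.263) = -ln(0.737) = 0.3052
L[1] = -ln(0.697) = 0.361
L[2] = -ln(1-0.668) = -ln(0.332) = 1.1026
mean = (0.3052 + 0.361 + 1.1026)/3 = 0.5896

0.5896


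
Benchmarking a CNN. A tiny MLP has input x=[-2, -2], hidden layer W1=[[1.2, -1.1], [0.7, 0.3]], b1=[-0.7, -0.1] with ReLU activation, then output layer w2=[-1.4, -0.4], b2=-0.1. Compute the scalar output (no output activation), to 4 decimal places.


z1[0] = (1.2)·(-2) + (-1.1)·(-2) - 0.7 = -0.9
z1[1] = (0.7)·(-2) + (0.3)·(-2) - 0.1 = -2.1
h = ReLU(z1) = [0.0, 0.0]
output = (-1.4)·(0.0) + (-0.4)·(0.0) - 0.1 = -0.1

-0.1


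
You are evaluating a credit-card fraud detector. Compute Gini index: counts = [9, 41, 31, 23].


Probabilities: [9/104, 41/104, 31/104, 23/104] ≈ [0.0865, 0.3942, 0.2981, 0.2212]
Σpᵢ² = (81 + 1681 + 961 + 529)/104² = 3252/10816
Gini = 1 - Σpᵢ² = 1 - 3252/10816 = 0.6993

0.6993


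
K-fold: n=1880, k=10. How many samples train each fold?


Fold size = 1880/10 = 188
Training per fold = 1880 - 188 = 1692

1692


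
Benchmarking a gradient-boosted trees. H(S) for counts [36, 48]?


Probabilities: [36/84, 48/84] ≈ [0.4286, 0.5714]
H = -((36/84)·log₂(36/84) + (48/84)·log₂(48/84))
  = 0.9852 bits

0.9852 bits


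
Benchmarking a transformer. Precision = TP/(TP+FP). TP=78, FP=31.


Precision = TP/(TP+FP)
= 78/(78+31)
= 78/109 = 71.56%

71.56%


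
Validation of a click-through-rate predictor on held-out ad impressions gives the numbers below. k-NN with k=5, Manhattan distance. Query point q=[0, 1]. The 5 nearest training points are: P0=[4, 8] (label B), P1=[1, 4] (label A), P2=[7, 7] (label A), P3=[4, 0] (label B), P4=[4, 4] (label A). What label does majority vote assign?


d(q,P0) = 11  (label B)
d(q,P1) = 4  (label A)
d(q,P2) = 13  (label A)
d(q,P3) = 5  (label B)
d(q,P4) = 7  (label A)
Votes: A=3, B=2
Majority → A

A


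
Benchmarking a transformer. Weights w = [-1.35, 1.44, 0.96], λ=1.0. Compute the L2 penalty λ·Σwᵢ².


‖w‖₂² = (-1.35)² + (1.44)² + (0.96)²
     = 1.8225 + 2.0736 + 0.9216
     = 4.8177
λ·‖w‖₂² = 1.0·4.8177 = 4.8177

4.8177


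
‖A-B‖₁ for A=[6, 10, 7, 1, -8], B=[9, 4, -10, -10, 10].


d = |6-9| + |10-4| + |7+ 10| + |1+ 10| + |-8-10|
  = 3 + 6 + 17 + 11 + 18
  = 55

55


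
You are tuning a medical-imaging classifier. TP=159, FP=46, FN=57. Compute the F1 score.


Precision = 159/205 = 0.7756
Recall = 159/216 = 0.7361
F1 = 2·P·R/(P+R) = 2·TP/(2·TP+FP+FN) = 318/(318+46+57) = 318/421 = 0.7553

0.7553


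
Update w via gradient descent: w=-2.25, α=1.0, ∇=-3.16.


w_new = w - α·∇
= -2.25 - 1.0·-3.16
= -2.25 + 3.16
= 0.91

0.91


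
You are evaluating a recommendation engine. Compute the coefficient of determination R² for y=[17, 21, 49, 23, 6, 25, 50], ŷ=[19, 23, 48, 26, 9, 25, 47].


ȳ = 27.2857
SS_res = Σ(y-ŷ)² = 36
SS_tot = Σ(y-ȳ)² = 1609.43
R² = 1 - SS_res/SS_tot = 1 - 0.0224 = 0.9776

0.9776


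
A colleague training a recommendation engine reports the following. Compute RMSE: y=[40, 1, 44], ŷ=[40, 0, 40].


MSE = 17/3 = 5.6667
RMSE = √(17/3) = 2.3805

2.3805


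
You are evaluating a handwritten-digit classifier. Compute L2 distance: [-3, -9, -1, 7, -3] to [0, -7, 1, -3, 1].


d = √((-3-0)² + (-9+ 7)² + (-1-1)² + (7+ 3)² + (-3-1)²)
  = √(9 + 4 + 4 + 100 + 16)
  = √133 = 11.5326

11.5326


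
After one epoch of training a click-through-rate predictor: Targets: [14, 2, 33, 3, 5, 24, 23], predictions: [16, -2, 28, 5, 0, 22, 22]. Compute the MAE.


Absolute errors: |14-16|=2, |2+ 2|=4, |33-28|=5, |3-5|=2, |5-0|=5, |24-22|=2, |23-22|=1
Sum = 21
MAE = 21/7 = 3

3


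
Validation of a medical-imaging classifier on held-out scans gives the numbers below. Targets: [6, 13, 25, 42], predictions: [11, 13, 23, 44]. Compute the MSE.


Squared errors: (6-11)²=25, (13-13)²=0, (25-23)²=4, (42-44)²=4
Sum = 33
MSE = 33/4 = 33/4

33/4


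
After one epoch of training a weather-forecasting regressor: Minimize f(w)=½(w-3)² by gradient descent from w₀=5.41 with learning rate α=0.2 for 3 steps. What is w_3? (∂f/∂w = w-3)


step 1: grad = 5.41-3 = 2.41; w = 5.41 - 0.2·(2.41) = 4.928
step 2: grad = 4.928-3 = 1.928; w = 4.928 - 0.2·(1.928) = 4.5424
step 3: grad = 4.5424-3 = 1.5424; w = 4.5424 - 0.2·(1.5424) = 4.23392

4.23392


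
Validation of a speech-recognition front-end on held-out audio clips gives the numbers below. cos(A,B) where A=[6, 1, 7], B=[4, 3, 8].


A·B = 6·4 + 1·3 + 7·8 = 83
‖A‖ = √86 = 9.2736, ‖B‖ = √89 = 9.434
cos = 83/(√86·√89) = 83/√7654 = 0.9487

0.9487


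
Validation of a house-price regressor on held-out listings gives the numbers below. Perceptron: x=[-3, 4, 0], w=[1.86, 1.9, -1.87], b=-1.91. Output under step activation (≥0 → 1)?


z = (-3)·(1.86) + (4)·(1.9) + (0)·(-1.87) - 1.91
  = 0.11
step(z) = 1 (z≥0)

1


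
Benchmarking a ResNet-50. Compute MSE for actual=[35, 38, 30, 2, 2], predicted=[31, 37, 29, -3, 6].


Squared errors: (35-31)²=16, (38-37)²=1, (30-29)²=1, (2+ 3)²=25, (2-6)²=16
Sum = 59
MSE = 59/5 = 59/5

59/5


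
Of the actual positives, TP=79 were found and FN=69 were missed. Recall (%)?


Recall = TP/(TP+FN)
= 79/(79+69)
= 79/148 = 53.38%

53.38%


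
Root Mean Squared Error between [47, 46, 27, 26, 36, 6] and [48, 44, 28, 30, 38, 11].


MSE = 51/6 = 8.5
RMSE = √(51/6) = 2.9155

2.9155


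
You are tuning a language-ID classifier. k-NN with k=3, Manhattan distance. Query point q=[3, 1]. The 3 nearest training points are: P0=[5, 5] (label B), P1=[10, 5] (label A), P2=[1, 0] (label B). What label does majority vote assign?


d(q,P0) = 6  (label B)
d(q,P1) = 11  (label A)
d(q,P2) = 3  (label B)
Votes: A=1, B=2
Majority → B

B


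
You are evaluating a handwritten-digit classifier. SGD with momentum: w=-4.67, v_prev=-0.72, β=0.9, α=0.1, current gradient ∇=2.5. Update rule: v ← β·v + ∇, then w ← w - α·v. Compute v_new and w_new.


v_new = 0.9·-0.72 + 2.5 = -0.648 + 2.5 = 1.852
w_new = -4.67 - 0.1·1.852 = -4.67 - 0.1852 = -4.8552

v_new=1.852, w_new=-4.8552


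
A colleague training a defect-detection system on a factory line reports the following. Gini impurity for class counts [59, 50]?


Probabilities: [59/109, 50/109] ≈ [0.5413, 0.4587]
Σpᵢ² = (3481 + 2500)/109² = 5981/11881
Gini = 1 - Σpᵢ² = 1 - 5981/11881 = 0.4966

0.4966


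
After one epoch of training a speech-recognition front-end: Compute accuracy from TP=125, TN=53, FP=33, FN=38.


Accuracy = (TP+TN)/(TP+TN+FP+FN)
= (125+53)/(249)
= 178/249 = 71.49%

71.49%


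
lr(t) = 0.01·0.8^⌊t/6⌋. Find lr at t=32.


n_drops = ⌊32/6⌋ = 5
lr = 0.01·0.8^5 = 0.01·0.32768 = 0.0032768

0.0032768


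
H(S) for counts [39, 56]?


Probabilities: [39/95, 56/95] ≈ [0.4105, 0.5895]
H = -((39/95)·log₂(39/95) + (56/95)·log₂(56/95))
  = 0.9768 bits

0.9768 bits


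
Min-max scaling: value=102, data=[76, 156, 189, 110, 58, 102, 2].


min=2, max=189
(102-2)/(189-2) = 100/187 = 0.5348

0.5348


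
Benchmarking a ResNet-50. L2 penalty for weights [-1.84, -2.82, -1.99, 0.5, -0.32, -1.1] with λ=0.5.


‖w‖₂² = (-1.84)² + (-2.82)² + (-1.99)² + (0.5)² + (-0.32)² + (-1.1)²
     = 3.3856 + 7.9524 + 3.9601 + 0.25 + 0.1024 + 1.21
     = 16.8605
λ·‖w‖₂² = 0.5·16.8605 = 8.43025

8.43025


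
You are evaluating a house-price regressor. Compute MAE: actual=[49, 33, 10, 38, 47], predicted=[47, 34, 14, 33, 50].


Absolute errors: |49-47|=2, |33-34|=1, |10-14|=4, |38-33|=5, |47-50|=3
Sum = 15
MAE = 15/5 = 3

3


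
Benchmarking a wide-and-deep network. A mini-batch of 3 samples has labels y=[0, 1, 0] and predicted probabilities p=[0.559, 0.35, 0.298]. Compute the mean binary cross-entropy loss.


L[0] = -ln(1-0.559) = -ln(0.441) = 0.8187
L[1] = -ln(0.35) = 1.0498
L[2] = -ln(1-0.298) = -ln(0.702) = 0.3538
mean = (0.8187 + 1.0498 + 0.3538)/3 = 0.7408

0.7408


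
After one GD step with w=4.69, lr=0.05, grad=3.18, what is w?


w_new = w - α·∇
= 4.69 - 0.05·3.18
= 4.69 - 0.159
= 4.531

4.531


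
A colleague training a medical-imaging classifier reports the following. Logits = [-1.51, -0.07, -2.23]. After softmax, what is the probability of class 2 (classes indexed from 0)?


Exponentials: e^-1.51=0.2209, e^-0.07=0.9324, e^-2.23=0.1075
Sum = 1.2608
Softmax = [0.1752, 0.7395, 0.0853]
p[2] = 0.1075/1.2608 = 0.0853

0.0853


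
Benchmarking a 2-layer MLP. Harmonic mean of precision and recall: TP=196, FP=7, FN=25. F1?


Precision = 196/203 = 0.9655
Recall = 196/221 = 0.8869
F1 = 2·P·R/(P+R) = 2·TP/(2·TP+FP+FN) = 392/(392+7+25) = 392/424 = 0.9245

0.9245


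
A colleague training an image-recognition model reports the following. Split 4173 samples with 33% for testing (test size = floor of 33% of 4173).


Test = ⌊4173·33/100⌋ = 1377
Train = 4173 - 1377 = 2796

Train: 2796, Test: 1377


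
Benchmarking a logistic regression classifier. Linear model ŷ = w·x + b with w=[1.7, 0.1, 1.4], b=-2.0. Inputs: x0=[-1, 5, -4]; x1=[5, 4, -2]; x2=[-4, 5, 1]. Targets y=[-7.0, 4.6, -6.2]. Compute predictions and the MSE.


ŷ0 = (1.7)·(-1) + (0.1)·(5) + (1.4)·(-4) - 2.0 = -8.8
ŷ1 = (1.7)·(5) + (0.1)·(4) + (1.4)·(-2) - 2.0 = 4.1
ŷ2 = (1.7)·(-4) + (0.1)·(5) + (1.4)·(1) - 2.0 = -6.9
errors² = [3.24, 0.25, 0.49]
MSE = 3.9800/3 = 1.3267

1.3267


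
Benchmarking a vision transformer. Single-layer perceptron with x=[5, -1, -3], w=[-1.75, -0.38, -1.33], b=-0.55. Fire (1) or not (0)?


z = (5)·(-1.75) + (-1)·(-0.38) + (-3)·(-1.33) - 0.55
  = -4.93
step(z) = 0 (z<0)

0


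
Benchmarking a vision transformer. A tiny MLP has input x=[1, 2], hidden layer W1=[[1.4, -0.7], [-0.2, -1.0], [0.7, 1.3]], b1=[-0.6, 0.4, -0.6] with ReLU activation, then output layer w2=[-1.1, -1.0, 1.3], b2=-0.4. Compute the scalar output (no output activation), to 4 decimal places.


z1[0] = (1.4)·(1) + (-0.7)·(2) - 0.6 = -0.6
z1[1] = (-0.2)·(1) + (-1.0)·(2) + 0.4 = -1.8
z1[2] = (0.7)·(1) + (1.3)·(2) - 0.6 = 2.7
h = ReLU(z1) = [0.0, 0.0, 2.7]
output = (-1.1)·(0.0) + (-1.0)·(0.0) + (1.3)·(2.7) - 0.4 = 3.11

3.11


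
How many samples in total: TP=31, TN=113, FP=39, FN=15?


Total = TP + TN + FP + FN
= 31 + 113 + 39 + 15
= 198
(Predicted positive: 70, predicted negative: 128)

198


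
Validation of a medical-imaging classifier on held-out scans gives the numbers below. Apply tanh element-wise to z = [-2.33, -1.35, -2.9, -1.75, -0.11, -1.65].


tanh(-2.33) = -0.9812
tanh(-1.35) = -0.8741
tanh(-2.9) = -0.994
tanh(-1.75) = -0.9414
tanh(-0.11) = -0.1096
tanh(-1.65) = -0.9289
result = [-0.9812, -0.8741, -0.994, -0.9414, -0.1096, -0.9289]

[-0.9812, -0.8741, -0.994, -0.9414, -0.1096, -0.9289]


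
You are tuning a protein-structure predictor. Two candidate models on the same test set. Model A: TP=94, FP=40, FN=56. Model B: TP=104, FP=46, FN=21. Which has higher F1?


Model A: P=94/134=0.7015, R=94/150=0.6267, F1=2PR/(P+R)=2TP/(2TP+FP+FN)=188/284=0.662
Model B: P=104/150=0.6933, R=104/125=0.832, F1=2PR/(P+R)=2TP/(2TP+FP+FN)=208/275=0.7564
0.662 < 0.7564 → Model B

Model B


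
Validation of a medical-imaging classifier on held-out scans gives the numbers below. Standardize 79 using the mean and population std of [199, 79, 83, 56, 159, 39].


μ = 102.5, σ = 57.2007
z = (79 - 102.5)/57.2007 = -0.4108

-0.4108


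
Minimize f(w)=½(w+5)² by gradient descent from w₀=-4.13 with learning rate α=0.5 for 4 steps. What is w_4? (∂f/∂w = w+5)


step 1: grad = -4.13+5 = 0.87; w = -4.13 - 0.5·(0.87) = -4.565
step 2: grad = -4.565+5 = 0.435; w = -4.565 - 0.5·(0.435) = -4.7825
step 3: grad = -4.7825+5 = 0.2175; w = -4.7825 - 0.5·(0.2175) = -4.89125
step 4: grad = -4.89125+5 = 0.10875; w = -4.89125 - 0.5·(0.10875) = -4.945625

-4.945625


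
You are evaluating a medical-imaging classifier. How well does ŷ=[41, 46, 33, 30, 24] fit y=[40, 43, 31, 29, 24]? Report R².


ȳ = 33.4
SS_res = Σ(y-ŷ)² = 15
SS_tot = Σ(y-ȳ)² = 249.2
R² = 1 - SS_res/SS_tot = 1 - 0.0602 = 0.9398

0.9398


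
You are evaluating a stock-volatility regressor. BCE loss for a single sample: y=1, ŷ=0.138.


BCE = -[y·ln(p) + (1-y)·ln(1-p)]
= -1·ln(0.138) - 0
= -ln(0.138) = 1.9805

1.9805


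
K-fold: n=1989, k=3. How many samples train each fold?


Fold size = 1989/3 = 663
Training per fold = 1989 - 663 = 1326

1326


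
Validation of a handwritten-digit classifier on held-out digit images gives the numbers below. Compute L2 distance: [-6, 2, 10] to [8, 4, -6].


d = √((-6-8)² + (2-4)² + (10+ 6)²)
  = √(196 + 4 + 256)
  = √456 = 21.3542

21.3542


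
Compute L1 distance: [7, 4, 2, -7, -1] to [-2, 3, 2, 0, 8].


d = |7+ 2| + |4-3| + |2-2| + |-7-0| + |-1-8|
  = 9 + 1 + 0 + 7 + 9
  = 26

26


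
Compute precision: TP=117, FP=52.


Precision = TP/(TP+FP)
= 117/(117+52)
= 117/169 = 69.23%

69.23%


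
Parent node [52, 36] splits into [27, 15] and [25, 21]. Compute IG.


Parent = [52, 36], H_parent = 0.976
H_left = 0.9403 (n=42), H_right = 0.9945 (n=46)
H_children = (42/88)·0.9403 + (46/88)·0.9945 = 0.9686
IG = 0.976 - 0.9686 = 0.0074

0.0074


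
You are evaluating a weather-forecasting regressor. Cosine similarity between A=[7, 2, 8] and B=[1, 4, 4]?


A·B = 7·1 + 2·4 + 8·4 = 47
‖A‖ = √117 = 10.8167, ‖B‖ = √33 = 5.7446
cos = 47/(√117·√33) = 47/√3861 = 0.7564

0.7564


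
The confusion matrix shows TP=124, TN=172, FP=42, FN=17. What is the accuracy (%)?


Accuracy = (TP+TN)/(TP+TN+FP+FN)
= (124+172)/(355)
= 296/355 = 83.38%

83.38%


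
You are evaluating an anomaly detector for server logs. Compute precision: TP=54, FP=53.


Precision = TP/(TP+FP)
= 54/(54+53)
= 54/107 = 50.47%

50.47%


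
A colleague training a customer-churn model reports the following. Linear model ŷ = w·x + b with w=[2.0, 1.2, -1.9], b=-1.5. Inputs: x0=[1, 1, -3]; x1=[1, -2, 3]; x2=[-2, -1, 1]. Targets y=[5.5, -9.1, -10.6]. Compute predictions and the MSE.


ŷ0 = (2.0)·(1) + (1.2)·(1) + (-1.9)·(-3) - 1.5 = 7.4
ŷ1 = (2.0)·(1) + (1.2)·(-2) + (-1.9)·(3) - 1.5 = -7.6
ŷ2 = (2.0)·(-2) + (1.2)·(-1) + (-1.9)·(1) - 1.5 = -8.6
errors² = [3.61, 2.25, 4.0]
MSE = 9.8600/3 = 3.2867

3.2867


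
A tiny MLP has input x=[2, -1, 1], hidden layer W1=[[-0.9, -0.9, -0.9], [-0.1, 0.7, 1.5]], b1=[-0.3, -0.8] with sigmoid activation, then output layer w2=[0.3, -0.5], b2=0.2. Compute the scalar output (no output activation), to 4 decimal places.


z1[0] = (-0.9)·(2) + (-0.9)·(-1) + (-0.9)·(1) - 0.3 = -2.1
z1[1] = (-0.1)·(2) + (0.7)·(-1) + (1.5)·(1) - 0.8 = -0.2
h = sigmoid(z1) = [0.1091, 0.4502]
output = (0.3)·(0.1091) + (-0.5)·(0.4502) + 0.2 = 0.0076

0.0076


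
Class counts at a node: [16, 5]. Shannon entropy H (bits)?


Probabilities: [16/21, 5/21] ≈ [0.7619, 0.2381]
H = -((16/21)·log₂(16/21) + (5/21)·log₂(5/21))
  = 0.7919 bits

0.7919 bits


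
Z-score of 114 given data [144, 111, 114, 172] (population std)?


μ = 135.25, σ = 24.8332
z = (114 - 135.25)/24.8332 = -0.8557

-0.8557


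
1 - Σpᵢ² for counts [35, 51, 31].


Probabilities: [35/117, 51/117, 31/117] ≈ [0.2991, 0.4359, 0.265]
Σpᵢ² = (1225 + 2601 + 961)/117² = 4787/13689
Gini = 1 - Σpᵢ² = 1 - 4787/13689 = 0.6503

0.6503


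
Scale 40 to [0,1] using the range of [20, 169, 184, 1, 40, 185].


min=1, max=185
(40-1)/(185-1) = 39/184 = 0.212

0.212


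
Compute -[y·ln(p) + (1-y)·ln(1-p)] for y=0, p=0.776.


BCE = -[y·ln(p) + (1-y)·ln(1-p)]
= -0 - 1·ln(1-0.776)
= -ln(0.224) = 1.4961

1.4961


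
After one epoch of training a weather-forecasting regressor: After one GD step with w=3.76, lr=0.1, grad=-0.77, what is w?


w_new = w - α·∇
= 3.76 - 0.1·-0.77
= 3.76 + 0.077
= 3.837

3.837


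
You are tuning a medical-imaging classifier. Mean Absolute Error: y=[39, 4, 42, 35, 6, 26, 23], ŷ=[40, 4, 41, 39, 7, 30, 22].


Absolute errors: |39-40|=1, |4-4|=0, |42-41|=1, |35-39|=4, |6-7|=1, |26-30|=4, |23-22|=1
Sum = 12
MAE = 12/7 = 12/7

12/7


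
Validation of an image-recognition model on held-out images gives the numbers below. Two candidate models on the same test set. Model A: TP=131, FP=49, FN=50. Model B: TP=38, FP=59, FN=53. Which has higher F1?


Model A: P=131/180=0.7278, R=131/181=0.7238, F1=2PR/(P+R)=2TP/(2TP+FP+FN)=262/361=0.7258
Model B: P=38/97=0.3918, R=38/91=0.4176, F1=2PR/(P+R)=2TP/(2TP+FP+FN)=76/188=0.4043
0.7258 > 0.4043 → Model A

Model A


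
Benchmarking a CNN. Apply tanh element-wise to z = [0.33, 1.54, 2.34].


tanh(0.33) = 0.3185
tanh(1.54) = 0.9121
tanh(2.34) = 0.9816
result = [0.3185, 0.9121, 0.9816]

[0.3185, 0.9121, 0.9816]


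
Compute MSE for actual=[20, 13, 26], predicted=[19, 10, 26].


Squared errors: (20-19)²=1, (13-10)²=9, (26-26)²=0
Sum = 10
MSE = 10/3 = 10/3

10/3


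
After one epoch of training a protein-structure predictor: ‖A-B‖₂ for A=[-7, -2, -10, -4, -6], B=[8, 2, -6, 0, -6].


d = √((-7-8)² + (-2-2)² + (-10+ 6)² + (-4-0)² + (-6+ 6)²)
  = √(225 + 16 + 16 + 16 + 0)
  = √273 = 16.5227

16.5227


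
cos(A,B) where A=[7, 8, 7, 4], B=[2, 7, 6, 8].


A·B = 7·2 + 8·7 + 7·6 + 4·8 = 144
‖A‖ = √178 = 13.3417, ‖B‖ = √153 = 12.3693
cos = 144/(√178·√153) = 144/√27234 = 0.8726

0.8726


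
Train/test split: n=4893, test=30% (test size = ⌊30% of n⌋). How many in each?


Test = ⌊4893·30/100⌋ = 1467
Train = 4893 - 1467 = 3426

Train: 3426, Test: 1467


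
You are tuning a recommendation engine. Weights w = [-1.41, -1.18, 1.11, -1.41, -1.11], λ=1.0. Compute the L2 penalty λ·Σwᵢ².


‖w‖₂² = (-1.41)² + (-1.18)² + (1.11)² + (-1.41)² + (-1.11)²
     = 1.9881 + 1.3924 + 1.2321 + 1.9881 + 1.2321
     = 7.8328
λ·‖w‖₂² = 1.0·7.8328 = 7.8328

7.8328


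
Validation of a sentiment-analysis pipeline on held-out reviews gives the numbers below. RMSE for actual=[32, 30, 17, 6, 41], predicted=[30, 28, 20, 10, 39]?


MSE = 37/5 = 7.4
RMSE = √(37/5) = 2.7203

2.7203


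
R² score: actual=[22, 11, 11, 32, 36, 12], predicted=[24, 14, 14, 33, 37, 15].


ȳ = 20.6667
SS_res = Σ(y-ŷ)² = 33
SS_tot = Σ(y-ȳ)² = 627.33
R² = 1 - SS_res/SS_tot = 1 - 0.0526 = 0.9474

0.9474


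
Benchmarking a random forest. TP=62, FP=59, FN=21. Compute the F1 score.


Precision = 62/121 = 0.5124
Recall = 62/83 = 0.747
F1 = 2·P·R/(P+R) = 2·TP/(2·TP+FP+FN) = 124/(124+59+21) = 124/204 = 0.6078

0.6078


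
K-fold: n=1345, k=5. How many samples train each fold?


Fold size = 1345/5 = 269
Training per fold = 1345 - 269 = 1076

1076


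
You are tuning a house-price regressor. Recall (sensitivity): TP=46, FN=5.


Recall = TP/(TP+FN)
= 46/(46+5)
= 46/51 = 90.2%

90.2%


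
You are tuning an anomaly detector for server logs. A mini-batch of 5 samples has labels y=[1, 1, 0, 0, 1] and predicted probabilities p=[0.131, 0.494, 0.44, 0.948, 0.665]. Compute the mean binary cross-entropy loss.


L[0] = -ln(0.131) = 2.0326
L[1] = -ln(0.494) = 0.7052
L[2] = -ln(1-0.44) = -ln(0.56) = 0.5798
L[3] = -ln(1-0.948) = -ln(0.052) = 2.9565
L[4] = -ln(0.665) = 0.408
mean = (2.0326 + 0.7052 + 0.5798 + 2.9565 + 0.408)/5 = 1.3364

1.3364


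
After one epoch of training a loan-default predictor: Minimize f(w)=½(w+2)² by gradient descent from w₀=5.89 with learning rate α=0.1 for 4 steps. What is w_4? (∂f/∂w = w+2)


step 1: grad = 5.89+2 = 7.89; w = 5.89 - 0.1·(7.89) = 5.101
step 2: grad = 5.101+2 = 7.101; w = 5.101 - 0.1·(7.101) = 4.3909
step 3: grad = 4.3909+2 = 6.3909; w = 4.3909 - 0.1·(6.3909) = 3.75181
step 4: grad = 3.75181+2 = 5.75181; w = 3.75181 - 0.1·(5.75181) = 3.176629

3.176629


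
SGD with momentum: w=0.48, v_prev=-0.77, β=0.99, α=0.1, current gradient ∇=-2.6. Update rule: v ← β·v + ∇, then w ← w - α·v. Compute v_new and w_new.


v_new = 0.99·-0.77 - 2.6 = -0.7623 - 2.6 = -3.3623
w_new = 0.48 - 0.1·-3.3623 = 0.48 + 0.33623 = 0.81623

v_new=-3.3623, w_new=0.81623


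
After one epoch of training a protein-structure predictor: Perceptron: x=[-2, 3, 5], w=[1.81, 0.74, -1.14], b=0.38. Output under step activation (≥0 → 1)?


z = (-2)·(1.81) + (3)·(0.74) + (5)·(-1.14) + 0.38
  = -6.72
step(z) = 0 (z<0)

0


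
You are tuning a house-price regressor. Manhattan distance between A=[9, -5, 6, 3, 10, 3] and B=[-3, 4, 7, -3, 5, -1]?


d = |9+ 3| + |-5-4| + |6-7| + |3+ 3| + |10-5| + |3+ 1|
  = 12 + 9 + 1 + 6 + 5 + 4
  = 37

37


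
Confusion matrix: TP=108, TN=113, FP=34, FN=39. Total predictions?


Total = TP + TN + FP + FN
= 108 + 113 + 34 + 39
= 294
(Predicted positive: 142, predicted negative: 152)

294


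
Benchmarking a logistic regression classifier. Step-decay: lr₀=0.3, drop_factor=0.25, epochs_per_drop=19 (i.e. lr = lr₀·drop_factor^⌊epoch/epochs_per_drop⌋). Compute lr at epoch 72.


n_drops = ⌊72/19⌋ = 3
lr = 0.3·0.25^3 = 0.3·0.015625 = 0.0046875

0.0046875


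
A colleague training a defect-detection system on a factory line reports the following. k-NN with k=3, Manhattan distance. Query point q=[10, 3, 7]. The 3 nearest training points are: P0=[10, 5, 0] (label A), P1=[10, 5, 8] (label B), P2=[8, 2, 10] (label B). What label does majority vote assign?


d(q,P0) = 9  (label A)
d(q,P1) = 3  (label B)
d(q,P2) = 6  (label B)
Votes: A=1, B=2
Majority → B

B


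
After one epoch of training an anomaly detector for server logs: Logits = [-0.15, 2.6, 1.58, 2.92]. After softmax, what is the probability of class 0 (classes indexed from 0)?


Exponentials: e^-0.15=0.8607, e^2.6=13.4637, e^1.58=4.855, e^2.92=18.5413
Sum = 37.7207
Softmax = [0.0228, 0.3569, 0.1287, 0.4915]
p[0] = 0.8607/37.7207 = 0.0228

0.0228


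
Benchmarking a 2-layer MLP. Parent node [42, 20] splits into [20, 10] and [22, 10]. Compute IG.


Parent = [42, 20], H_parent = 0.9072
H_left = 0.9183 (n=30), H_right = 0.896 (n=32)
H_children = (30/62)·0.9183 + (32/62)·0.896 = 0.9068
IG = 0.9072 - 0.9068 = 0.0004

0.0004


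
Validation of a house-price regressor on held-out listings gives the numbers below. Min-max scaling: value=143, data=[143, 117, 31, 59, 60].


min=31, max=143
(143-31)/(143-31) = 112/112 = 1.0

1.0


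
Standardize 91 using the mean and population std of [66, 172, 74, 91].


μ = 100.75, σ = 42.1152
z = (91 - 100.75)/42.1152 = -0.2315

-0.2315


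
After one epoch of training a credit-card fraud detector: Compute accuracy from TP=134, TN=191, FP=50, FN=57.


Accuracy = (TP+TN)/(TP+TN+FP+FN)
= (134+191)/(432)
= 325/432 = 75.23%

75.23%


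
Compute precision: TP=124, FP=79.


Precision = TP/(TP+FP)
= 124/(124+79)
= 124/203 = 61.08%

61.08%


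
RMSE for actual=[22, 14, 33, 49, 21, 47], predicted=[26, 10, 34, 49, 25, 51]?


MSE = 65/6 = 10.8333
RMSE = √(65/6) = 3.2914

3.2914


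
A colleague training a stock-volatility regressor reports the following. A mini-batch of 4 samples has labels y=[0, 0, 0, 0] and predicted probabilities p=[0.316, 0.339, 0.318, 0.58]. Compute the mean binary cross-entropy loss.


L[0] = -ln(1-0.316) = -ln(0.684) = 0.3798
L[1] = -ln(1-0.339) = -ln(0.661) = 0.414
L[2] = -ln(1-0.318) = -ln(0.682) = 0.3827
L[3] = -ln(1-0.58) = -ln(0.42) = 0.8675
mean = (0.3798 + 0.414 + 0.3827 + 0.8675)/4 = 0.511

0.511


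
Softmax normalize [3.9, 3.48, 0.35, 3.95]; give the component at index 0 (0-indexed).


Exponentials: e^3.9=49.4024, e^3.48=32.4597, e^0.35=1.4191, e^3.95=51.9354
Sum = 135.2166
Softmax = [0.3654, 0.2401, 0.0105, 0.3841]
p[0] = 49.4024/135.2166 = 0.3654

0.3654


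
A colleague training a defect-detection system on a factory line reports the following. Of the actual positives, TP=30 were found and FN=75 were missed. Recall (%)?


Recall = TP/(TP+FN)
= 30/(30+75)
= 30/105 = 28.57%

28.57%


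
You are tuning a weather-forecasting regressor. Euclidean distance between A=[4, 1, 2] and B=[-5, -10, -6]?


d = √((4+ 5)² + (1+ 10)² + (2+ 6)²)
  = √(81 + 121 + 64)
  = √266 = 16.3095

16.3095


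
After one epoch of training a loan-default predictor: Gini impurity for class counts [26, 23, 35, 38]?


Probabilities: [26/122, 23/122, 35/122, 38/122] ≈ [0.2131, 0.1885, 0.2869, 0.3115]
Σpᵢ² = (676 + 529 + 1225 + 1444)/122² = 3874/14884
Gini = 1 - Σpᵢ² = 1 - 3874/14884 = 0.7397

0.7397


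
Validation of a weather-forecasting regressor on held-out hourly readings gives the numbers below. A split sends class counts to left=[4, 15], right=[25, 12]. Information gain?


Parent = [29, 27], H_parent = 0.9991
H_left = 0.7425 (n=19), H_right = 0.909 (n=37)
H_children = (19/56)·0.7425 + (37/56)·0.909 = 0.8525
IG = 0.9991 - 0.8525 = 0.1466

0.1466


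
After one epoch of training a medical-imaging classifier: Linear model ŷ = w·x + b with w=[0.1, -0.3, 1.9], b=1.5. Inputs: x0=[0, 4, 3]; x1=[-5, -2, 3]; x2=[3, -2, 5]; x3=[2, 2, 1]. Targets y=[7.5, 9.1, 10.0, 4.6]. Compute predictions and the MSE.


ŷ0 = (0.1)·(0) + (-0.3)·(4) + (1.9)·(3) + 1.5 = 6.0
ŷ1 = (0.1)·(-5) + (-0.3)·(-2) + (1.9)·(3) + 1.5 = 7.3
ŷ2 = (0.1)·(3) + (-0.3)·(-2) + (1.9)·(5) + 1.5 = 11.9
ŷ3 = (0.1)·(2) + (-0.3)·(2) + (1.9)·(1) + 1.5 = 3.0
errors² = [2.25, 3.24, 3.61, 2.56]
MSE = 11.6600/4 = 2.915

2.915


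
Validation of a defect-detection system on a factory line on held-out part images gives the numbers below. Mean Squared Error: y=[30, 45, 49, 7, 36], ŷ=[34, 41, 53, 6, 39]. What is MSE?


Squared errors: (30-34)²=16, (45-41)²=16, (49-53)²=16, (7-6)²=1, (36-39)²=9
Sum = 58
MSE = 58/5 = 58/5

58/5


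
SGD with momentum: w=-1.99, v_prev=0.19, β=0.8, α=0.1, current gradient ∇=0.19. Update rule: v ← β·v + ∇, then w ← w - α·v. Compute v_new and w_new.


v_new = 0.8·0.19 + 0.19 = 0.152 + 0.19 = 0.342
w_new = -1.99 - 0.1·0.342 = -1.99 - 0.0342 = -2.0242

v_new=0.342, w_new=-2.0242


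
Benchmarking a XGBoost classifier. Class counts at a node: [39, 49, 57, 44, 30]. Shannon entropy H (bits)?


Probabilities: [39/219, 49/219, 57/219, 44/219, 30/219] ≈ [0.1781, 0.2237, 0.2603, 0.2009, 0.137]
H = -((39/219)·log₂(39/219) + (49/219)·log₂(49/219) + (57/219)·log₂(57/219) + (44/219)·log₂(44/219) + (30/219)·log₂(30/219))
  = 2.2901 bits

2.2901 bits


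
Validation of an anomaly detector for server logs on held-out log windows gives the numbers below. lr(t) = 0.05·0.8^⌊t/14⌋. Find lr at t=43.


n_drops = ⌊43/14⌋ = 3
lr = 0.05·0.8^3 = 0.05·0.512 = 0.0256

0.0256


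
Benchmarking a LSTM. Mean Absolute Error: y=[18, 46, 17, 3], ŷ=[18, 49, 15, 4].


Absolute errors: |18-18|=0, |46-49|=3, |17-15|=2, |3-4|=1
Sum = 6
MAE = 6/4 = 3/2

3/2


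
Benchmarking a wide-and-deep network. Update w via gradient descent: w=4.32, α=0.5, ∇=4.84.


w_new = w - α·∇
= 4.32 - 0.5·4.84
= 4.32 - 2.42
= 1.9

1.9


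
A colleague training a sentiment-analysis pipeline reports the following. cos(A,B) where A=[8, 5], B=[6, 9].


A·B = 8·6 + 5·9 = 93
‖A‖ = √89 = 9.434, ‖B‖ = √117 = 10.8167
cos = 93/(√89·√117) = 93/√10413 = 0.9114

0.9114


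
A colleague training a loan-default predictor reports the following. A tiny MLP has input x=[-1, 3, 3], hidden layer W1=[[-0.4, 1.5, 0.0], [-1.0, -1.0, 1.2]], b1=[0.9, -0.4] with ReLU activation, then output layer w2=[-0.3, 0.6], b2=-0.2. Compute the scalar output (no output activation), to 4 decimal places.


z1[0] = (-0.4)·(-1) + (1.5)·(3) + (0.0)·(3) + 0.9 = 5.8
z1[1] = (-1.0)·(-1) + (-1.0)·(3) + (1.2)·(3) - 0.4 = 1.2
h = ReLU(z1) = [5.8, 1.2]
output = (-0.3)·(5.8) + (0.6)·(1.2) - 0.2 = -1.22

-1.22


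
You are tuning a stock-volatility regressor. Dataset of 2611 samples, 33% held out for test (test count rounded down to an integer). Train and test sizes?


Test = ⌊2611·33/100⌋ = 861
Train = 2611 - 861 = 1750

Train: 1750, Test: 861


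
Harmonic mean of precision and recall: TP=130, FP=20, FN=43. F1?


Precision = 130/150 = 0.8667
Recall = 130/173 = 0.7514
F1 = 2·P·R/(P+R) = 2·TP/(2·TP+FP+FN) = 260/(260+20+43) = 260/323 = 0.805

0.805


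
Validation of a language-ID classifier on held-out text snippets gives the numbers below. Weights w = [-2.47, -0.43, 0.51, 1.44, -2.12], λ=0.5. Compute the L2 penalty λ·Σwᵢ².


‖w‖₂² = (-2.47)² + (-0.43)² + (0.51)² + (1.44)² + (-2.12)²
     = 6.1009 + 0.1849 + 0.2601 + 2.0736 + 4.4944
     = 13.1139
λ·‖w‖₂² = 0.5·13.1139 = 6.55695

6.55695


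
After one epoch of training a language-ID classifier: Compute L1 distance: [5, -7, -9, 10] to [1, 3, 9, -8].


d = |5-1| + |-7-3| + |-9-9| + |10+ 8|
  = 4 + 10 + 18 + 18
  = 50

50


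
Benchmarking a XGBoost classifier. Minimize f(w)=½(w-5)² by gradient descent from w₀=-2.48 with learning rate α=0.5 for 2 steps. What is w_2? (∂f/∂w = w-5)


step 1: grad = -2.48-5 = -7.48; w = -2.48 - 0.5·(-7.48) = 1.26
step 2: grad = 1.26-5 = -3.74; w = 1.26 - 0.5·(-3.74) = 3.13

3.13


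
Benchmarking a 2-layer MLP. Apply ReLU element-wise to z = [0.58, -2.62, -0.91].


ReLU(0.58) = max(0, 0.58) = 0.58
ReLU(-2.62) = max(0, -2.62) = 0.0
ReLU(-0.91) = max(0, -0.91) = 0.0
result = [0.58, 0.0, 0.0]

[0.58, 0.0, 0.0]


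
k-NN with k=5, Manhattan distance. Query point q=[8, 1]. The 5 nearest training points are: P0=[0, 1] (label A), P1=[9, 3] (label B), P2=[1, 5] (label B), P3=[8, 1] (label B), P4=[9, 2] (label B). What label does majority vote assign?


d(q,P0) = 8  (label A)
d(q,P1) = 3  (label B)
d(q,P2) = 11  (label B)
d(q,P3) = 0  (label B)
d(q,P4) = 2  (label B)
Votes: A=1, B=4
Majority → B

B


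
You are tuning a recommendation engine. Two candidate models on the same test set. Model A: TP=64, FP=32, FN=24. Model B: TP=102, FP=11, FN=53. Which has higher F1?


Model A: P=64/96=0.6667, R=64/88=0.7273, F1=2PR/(P+R)=2TP/(2TP+FP+FN)=128/184=0.6957
Model B: P=102/113=0.9027, R=102/155=0.6581, F1=2PR/(P+R)=2TP/(2TP+FP+FN)=204/268=0.7612
0.6957 < 0.7612 → Model B

Model B


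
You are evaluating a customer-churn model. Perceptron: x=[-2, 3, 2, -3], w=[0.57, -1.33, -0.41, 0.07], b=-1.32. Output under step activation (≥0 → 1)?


z = (-2)·(0.57) + (3)·(-1.33) + (2)·(-0.41) + (-3)·(0.07) - 1.32
  = -7.48
step(z) = 0 (z<0)

0


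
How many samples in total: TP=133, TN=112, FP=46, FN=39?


Total = TP + TN + FP + FN
= 133 + 112 + 46 + 39
= 330
(Predicted positive: 179, predicted negative: 151)

330


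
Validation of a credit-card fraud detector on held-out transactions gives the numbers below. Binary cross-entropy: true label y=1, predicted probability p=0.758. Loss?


BCE = -[y·ln(p) + (1-y)·ln(1-p)]
= -1·ln(0.758) - 0
= -ln(0.758) = 0.2771

0.2771


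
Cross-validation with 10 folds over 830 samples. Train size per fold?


Fold size = 830/10 = 83
Training per fold = 830 - 83 = 747

747


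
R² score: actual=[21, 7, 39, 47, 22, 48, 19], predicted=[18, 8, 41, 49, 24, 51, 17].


ȳ = 29
SS_res = Σ(y-ŷ)² = 35
SS_tot = Σ(y-ȳ)² = 1482
R² = 1 - SS_res/SS_tot = 1 - 0.0236 = 0.9764

0.9764
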